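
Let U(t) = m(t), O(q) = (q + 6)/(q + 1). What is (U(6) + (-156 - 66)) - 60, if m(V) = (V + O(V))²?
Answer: -10902/49 ≈ -222.49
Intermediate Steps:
O(q) = (6 + q)/(1 + q)
m(V) = (V + (6 + V)/(1 + V))²
U(t) = (6 + t + t*(1 + t))²/(1 + t)²
(U(6) + (-156 - 66)) - 60 = ((6 + 6 + 6*(1 + 6))²/(1 + 6)² + (-156 - 66)) - 60 = ((6 + 6 + 6*7)²/7² - 222) - 60 = ((6 + 6 + 42)²/49 - 222) - 60 = ((1/49)*54² - 222) - 60 = ((1/49)*2916 - 222) - 60 = (2916/49 - 222) - 60 = -7962/49 - 60 = -10902/49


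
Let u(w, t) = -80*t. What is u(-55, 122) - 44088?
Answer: -53848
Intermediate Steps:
u(-55, 122) - 44088 = -80*122 - 44088 = -9760 - 44088 = -53848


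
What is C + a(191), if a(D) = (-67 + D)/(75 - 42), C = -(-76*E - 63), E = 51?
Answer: 130111/33 ≈ 3942.8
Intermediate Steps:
C = 3939 (C = -(-76*51 - 63) = -(-3876 - 63) = -1*(-3939) = 3939)
a(D) = -67/33 + D/33 (a(D) = (-67 + D)/33 = (-67 + D)*(1/33) = -67/33 + D/33)
C + a(191) = 3939 + (-67/33 + (1/33)*191) = 3939 + (-67/33 + 191/33) = 3939 + 124/33 = 130111/33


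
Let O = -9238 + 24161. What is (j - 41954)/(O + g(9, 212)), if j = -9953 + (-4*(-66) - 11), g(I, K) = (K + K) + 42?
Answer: -51654/15389 ≈ -3.3566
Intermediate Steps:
O = 14923
g(I, K) = 42 + 2*K (g(I, K) = 2*K + 42 = 42 + 2*K)
j = -9700 (j = -9953 + (264 - 11) = -9953 + 253 = -9700)
(j - 41954)/(O + g(9, 212)) = (-9700 - 41954)/(14923 + (42 + 2*212)) = -51654/(14923 + (42 + 424)) = -51654/(14923 + 466) = -51654/15389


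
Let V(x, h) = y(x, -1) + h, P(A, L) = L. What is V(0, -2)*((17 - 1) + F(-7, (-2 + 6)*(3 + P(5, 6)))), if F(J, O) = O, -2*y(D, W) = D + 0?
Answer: -104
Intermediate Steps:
y(D, W) = -D/2 (y(D, W) = -(D + 0)/2 = -D/2)
V(x, h) = h - x/2 (V(x, h) = -x/2 + h = h - x/2)
V(0, -2)*((17 - 1) + F(-7, (-2 + 6)*(3 + P(5, 6)))) = (-2 - ½*0)*((17 - 1) + (-2 + 6)*(3 + 6)) = (-2 + 0)*(16 + 4*9) = -2*(16 + 36) = -2*52 = -104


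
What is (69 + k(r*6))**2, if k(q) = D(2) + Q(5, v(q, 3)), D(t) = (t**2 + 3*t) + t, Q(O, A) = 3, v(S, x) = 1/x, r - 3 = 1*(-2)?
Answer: 7056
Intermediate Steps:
r = 1 (r = 3 + 1*(-2) = 3 - 2 = 1)
D(t) = t**2 + 4*t
k(q) = 15 (k(q) = 2*(4 + 2) + 3 = 2*6 + 3 = 12 + 3 = 15)
(69 + k(r*6))**2 = (69 + 15)**2 = 84**2 = 7056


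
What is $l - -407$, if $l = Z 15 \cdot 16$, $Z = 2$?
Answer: $887$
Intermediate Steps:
$l = 480$ ($l = 2 \cdot 15 \cdot 16 = 2 \cdot 240 = 480$)
$l - -407 = 480 - -407 = 480 + 407 = 887$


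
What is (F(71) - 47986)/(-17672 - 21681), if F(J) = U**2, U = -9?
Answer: 47905/39353 ≈ 1.2173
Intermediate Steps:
F(J) = 81 (F(J) = (-9)**2 = 81)
(F(71) - 47986)/(-17672 - 21681) = (81 - 47986)/(-17672 - 21681) = -47905/(-39353) = -47905*(-1/39353) = 47905/39353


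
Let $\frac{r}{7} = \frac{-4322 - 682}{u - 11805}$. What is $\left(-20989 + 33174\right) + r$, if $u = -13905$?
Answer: $\frac{52218563}{4285} \approx 12186.0$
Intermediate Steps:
$r = \frac{5838}{4285}$ ($r = 7 \frac{-4322 - 682}{-13905 - 11805} = 7 \left(- \frac{5004}{-25710}\right) = 7 \left(\left(-5004\right) \left(- \frac{1}{25710}\right)\right) = 7 \cdot \frac{834}{4285} = \frac{5838}{4285} \approx 1.3624$)
$\left(-20989 + 33174\right) + r = \left(-20989 + 33174\right) + \frac{5838}{4285} = 12185 + \frac{5838}{4285} = \frac{52218563}{4285}$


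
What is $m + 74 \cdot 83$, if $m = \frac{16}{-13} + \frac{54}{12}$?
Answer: $\frac{159777}{26} \approx 6145.3$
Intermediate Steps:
$m = \frac{85}{26}$ ($m = 16 \left(- \frac{1}{13}\right) + 54 \cdot \frac{1}{12} = - \frac{16}{13} + \frac{9}{2} = \frac{85}{26} \approx 3.2692$)
$m + 74 \cdot 83 = \frac{85}{26} + 74 \cdot 83 = \frac{85}{26} + 6142 = \frac{159777}{26}$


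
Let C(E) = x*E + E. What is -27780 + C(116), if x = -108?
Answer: -40192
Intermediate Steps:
C(E) = -107*E (C(E) = -108*E + E = -107*E)
-27780 + C(116) = -27780 - 107*116 = -27780 - 12412 = -40192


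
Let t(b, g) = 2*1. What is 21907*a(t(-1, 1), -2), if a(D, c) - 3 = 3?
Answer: 131442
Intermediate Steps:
t(b, g) = 2
a(D, c) = 6 (a(D, c) = 3 + 3 = 6)
21907*a(t(-1, 1), -2) = 21907*6 = 131442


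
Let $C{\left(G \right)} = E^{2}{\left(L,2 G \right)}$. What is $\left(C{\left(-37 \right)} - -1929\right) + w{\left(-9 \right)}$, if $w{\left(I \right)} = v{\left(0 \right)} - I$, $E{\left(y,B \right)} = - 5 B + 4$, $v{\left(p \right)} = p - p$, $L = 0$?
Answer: $141814$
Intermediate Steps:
$v{\left(p \right)} = 0$
$E{\left(y,B \right)} = 4 - 5 B$
$w{\left(I \right)} = - I$ ($w{\left(I \right)} = 0 - I = - I$)
$C{\left(G \right)} = \left(4 - 10 G\right)^{2}$ ($C{\left(G \right)} = \left(4 - 5 \cdot 2 G\right)^{2} = \left(4 - 10 G\right)^{2}$)
$\left(C{\left(-37 \right)} - -1929\right) + w{\left(-9 \right)} = \left(4 \left(-2 + 5 \left(-37\right)\right)^{2} - -1929\right) - -9 = \left(4 \left(-2 - 185\right)^{2} + 1929\right) + 9 = \left(4 \left(-187\right)^{2} + 1929\right) + 9 = \left(4 \cdot 34969 + 1929\right) + 9 = \left(139876 + 1929\right) + 9 = 141805 + 9 = 141814$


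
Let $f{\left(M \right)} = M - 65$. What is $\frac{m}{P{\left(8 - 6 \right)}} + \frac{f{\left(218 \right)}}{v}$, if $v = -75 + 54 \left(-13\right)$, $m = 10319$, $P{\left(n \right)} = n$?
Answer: $\frac{2672519}{518} \approx 5159.3$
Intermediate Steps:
$f{\left(M \right)} = -65 + M$
$v = -777$ ($v = -75 - 702 = -777$)
$\frac{m}{P{\left(8 - 6 \right)}} + \frac{f{\left(218 \right)}}{v} = \frac{10319}{8 - 6} + \frac{-65 + 218}{-777} = \frac{10319}{8 - 6} + 153 \left(- \frac{1}{777}\right) = \frac{10319}{2} - \frac{51}{259} = \frac{2672519}{518}$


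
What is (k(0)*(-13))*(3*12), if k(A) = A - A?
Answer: 0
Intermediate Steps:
k(A) = 0
(k(0)*(-13))*(3*12) = (0*(-13))*(3*12) = 0*36 = 0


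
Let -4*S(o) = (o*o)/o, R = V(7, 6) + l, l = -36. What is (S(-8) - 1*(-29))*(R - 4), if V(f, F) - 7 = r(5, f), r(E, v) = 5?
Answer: -868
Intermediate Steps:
V(f, F) = 12 (V(f, F) = 7 + 5 = 12)
R = -24 (R = 12 - 36 = -24)
S(o) = -o/4 (S(o) = -o*o/(4*o) = -o²/(4*o) = -o/4)
(S(-8) - 1*(-29))*(R - 4) = (-¼*(-8) - 1*(-29))*(-24 - 4) = (2 + 29)*(-28) = 31*(-28) = -868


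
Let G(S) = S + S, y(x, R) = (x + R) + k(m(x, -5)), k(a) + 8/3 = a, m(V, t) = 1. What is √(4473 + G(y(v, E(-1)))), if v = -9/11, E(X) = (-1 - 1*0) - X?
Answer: √4865685/33 ≈ 66.843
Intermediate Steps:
k(a) = -8/3 + a
E(X) = -1 - X (E(X) = (-1 + 0) - X = -1 - X)
v = -9/11 (v = -9*1/11 = -9/11 ≈ -0.81818)
y(x, R) = -5/3 + R + x (y(x, R) = (x + R) + (-8/3 + 1) = (R + x) - 5/3 = -5/3 + R + x)
G(S) = 2*S
√(4473 + G(y(v, E(-1)))) = √(4473 + 2*(-5/3 + (-1 - 1*(-1)) - 9/11)) = √(4473 + 2*(-5/3 + (-1 + 1) - 9/11)) = √(4473 + 2*(-5/3 + 0 - 9/11)) = √(4473 + 2*(-82/33)) = √(4473 - 164/33) = √(147445/33) = √4865685/33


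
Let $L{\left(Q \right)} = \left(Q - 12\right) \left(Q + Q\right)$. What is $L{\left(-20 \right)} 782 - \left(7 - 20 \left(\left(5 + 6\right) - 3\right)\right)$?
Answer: $1001113$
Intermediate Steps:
$L{\left(Q \right)} = 2 Q \left(-12 + Q\right)$ ($L{\left(Q \right)} = \left(-12 + Q\right) 2 Q = 2 Q \left(-12 + Q\right)$)
$L{\left(-20 \right)} 782 - \left(7 - 20 \left(\left(5 + 6\right) - 3\right)\right) = 2 \left(-20\right) \left(-12 - 20\right) 782 - \left(7 - 20 \left(\left(5 + 6\right) - 3\right)\right) = 2 \left(-20\right) \left(-32\right) 782 - \left(7 - 20 \left(11 - 3\right)\right) = 1280 \cdot 782 + \left(-7 + 20 \cdot 8\right) = 1000960 + \left(-7 + 160\right) = 1000960 + 153 = 1001113$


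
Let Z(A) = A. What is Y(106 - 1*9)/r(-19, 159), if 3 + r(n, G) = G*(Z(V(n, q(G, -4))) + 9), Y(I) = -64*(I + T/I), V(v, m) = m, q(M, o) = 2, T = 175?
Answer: -306688/84681 ≈ -3.6217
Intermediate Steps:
Y(I) = -11200/I - 64*I (Y(I) = -64*(I + 175/I) = -11200/I - 64*I)
r(n, G) = -3 + 11*G (r(n, G) = -3 + G*(2 + 9) = -3 + G*11 = -3 + 11*G)
Y(106 - 1*9)/r(-19, 159) = (-11200/(106 - 1*9) - 64*(106 - 1*9))/(-3 + 11*159) = (-11200/(106 - 9) - 64*(106 - 9))/(-3 + 1749) = (-11200/97 - 64*97)/1746 = (-11200*1/97 - 6208)*(1/1746) = (-11200/97 - 6208)*(1/1746) = -613376/97*1/1746 = -306688/84681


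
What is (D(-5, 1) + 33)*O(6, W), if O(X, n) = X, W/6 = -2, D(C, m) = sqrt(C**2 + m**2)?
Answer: 198 + 6*sqrt(26) ≈ 228.59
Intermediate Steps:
W = -12 (W = 6*(-2) = -12)
(D(-5, 1) + 33)*O(6, W) = (sqrt((-5)**2 + 1**2) + 33)*6 = (sqrt(25 + 1) + 33)*6 = (sqrt(26) + 33)*6 = (33 + sqrt(26))*6 = 198 + 6*sqrt(26)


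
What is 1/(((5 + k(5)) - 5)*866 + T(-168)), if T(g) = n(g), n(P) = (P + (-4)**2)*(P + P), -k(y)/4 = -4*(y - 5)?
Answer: 1/51072 ≈ 1.9580e-5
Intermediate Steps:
k(y) = -80 + 16*y (k(y) = -(-16)*(y - 5) = -(-16)*(-5 + y) = -4*(20 - 4*y) = -80 + 16*y)
n(P) = 2*P*(16 + P) (n(P) = (P + 16)*(2*P) = (16 + P)*(2*P) = 2*P*(16 + P))
T(g) = 2*g*(16 + g)
1/(((5 + k(5)) - 5)*866 + T(-168)) = 1/(((5 + (-80 + 16*5)) - 5)*866 + 2*(-168)*(16 - 168)) = 1/(((5 + (-80 + 80)) - 5)*866 + 2*(-168)*(-152)) = 1/(((5 + 0) - 5)*866 + 51072) = 1/((5 - 5)*866 + 51072) = 1/(0*866 + 51072) = 1/(0 + 51072) = 1/51072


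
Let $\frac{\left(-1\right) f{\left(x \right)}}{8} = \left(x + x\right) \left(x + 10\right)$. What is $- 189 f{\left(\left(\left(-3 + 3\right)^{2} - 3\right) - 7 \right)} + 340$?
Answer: $340$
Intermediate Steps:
$f{\left(x \right)} = - 16 x \left(10 + x\right)$ ($f{\left(x \right)} = - 8 \left(x + x\right) \left(x + 10\right) = - 8 \cdot 2 x \left(10 + x\right) = - 16 x \left(10 + x\right)$)
$- 189 f{\left(\left(\left(-3 + 3\right)^{2} - 3\right) - 7 \right)} + 340 = - 189 \left(- 16 \left(\left(\left(-3 + 3\right)^{2} - 3\right) - 7\right) \left(10 - \left(10 - \left(-3 + 3\right)^{2}\right)\right)\right) + 340 = - 189 \left(- 16 \left(\left(0^{2} - 3\right) - 7\right) \left(10 - \left(10 + 0\right)\right)\right) + 340 = - 189 \left(- 16 \left(\left(0 - 3\right) - 7\right) \left(10 + \left(\left(0 - 3\right) - 7\right)\right)\right) + 340 = - 189 \left(- 16 \left(-3 - 7\right) \left(10 - 10\right)\right) + 340 = - 189 \left(\left(-16\right) \left(-10\right) \left(10 - 10\right)\right) + 340 = - 189 \left(\left(-16\right) \left(-10\right) 0\right) + 340 = \left(-189\right) 0 + 340 = 0 + 340 = 340$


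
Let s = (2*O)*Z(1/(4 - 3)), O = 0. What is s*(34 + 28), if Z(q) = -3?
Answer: 0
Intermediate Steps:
s = 0 (s = (2*0)*(-3) = 0*(-3) = 0)
s*(34 + 28) = 0*(34 + 28) = 0*62 = 0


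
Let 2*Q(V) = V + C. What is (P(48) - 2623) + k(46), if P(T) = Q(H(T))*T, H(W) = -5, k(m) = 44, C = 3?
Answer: -2627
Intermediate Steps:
Q(V) = 3/2 + V/2 (Q(V) = (V + 3)/2 = (3 + V)/2 = 3/2 + V/2)
P(T) = -T (P(T) = (3/2 + (½)*(-5))*T = (3/2 - 5/2)*T = -T)
(P(48) - 2623) + k(46) = (-1*48 - 2623) + 44 = (-48 - 2623) + 44 = -2671 + 44 = -2627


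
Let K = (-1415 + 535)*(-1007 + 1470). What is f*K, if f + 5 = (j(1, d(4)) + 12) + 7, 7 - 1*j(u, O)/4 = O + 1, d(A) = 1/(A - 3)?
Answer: -13852960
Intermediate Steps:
d(A) = 1/(-3 + A)
K = -407440 (K = -880*463 = -407440)
j(u, O) = 24 - 4*O (j(u, O) = 28 - 4*(O + 1) = 28 - 4*(1 + O) = 28 + (-4 - 4*O) = 24 - 4*O)
f = 34 (f = -5 + (((24 - 4/(-3 + 4)) + 12) + 7) = -5 + (((24 - 4/1) + 12) + 7) = -5 + (((24 - 4*1) + 12) + 7) = -5 + (((24 - 4) + 12) + 7) = -5 + ((20 + 12) + 7) = -5 + (32 + 7) = -5 + 39 = 34)
f*K = 34*(-407440) = -13852960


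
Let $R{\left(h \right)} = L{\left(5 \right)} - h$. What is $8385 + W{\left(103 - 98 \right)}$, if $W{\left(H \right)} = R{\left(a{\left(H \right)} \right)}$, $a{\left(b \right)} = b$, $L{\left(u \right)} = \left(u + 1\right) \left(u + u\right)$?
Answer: $8440$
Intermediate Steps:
$L{\left(u \right)} = 2 u \left(1 + u\right)$ ($L{\left(u \right)} = \left(1 + u\right) 2 u = 2 u \left(1 + u\right)$)
$R{\left(h \right)} = 60 - h$ ($R{\left(h \right)} = 2 \cdot 5 \left(1 + 5\right) - h = 2 \cdot 5 \cdot 6 - h = 60 - h$)
$W{\left(H \right)} = 60 - H$
$8385 + W{\left(103 - 98 \right)} = 8385 + \left(60 - \left(103 - 98\right)\right) = 8385 + \left(60 - 5\right) = 8385 + 55 = 8440$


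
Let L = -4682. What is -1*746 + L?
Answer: -5428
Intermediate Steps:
-1*746 + L = -1*746 - 4682 = -746 - 4682 = -5428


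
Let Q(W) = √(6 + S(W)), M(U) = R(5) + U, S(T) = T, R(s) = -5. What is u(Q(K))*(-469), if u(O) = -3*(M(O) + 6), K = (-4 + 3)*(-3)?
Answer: 5628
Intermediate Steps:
K = 3 (K = -1*(-3) = 3)
M(U) = -5 + U
Q(W) = √(6 + W)
u(O) = -3 - 3*O (u(O) = -3*((-5 + O) + 6) = -3*(1 + O) = -3 - 3*O)
u(Q(K))*(-469) = (-3 - 3*√(6 + 3))*(-469) = (-3 - 3*√9)*(-469) = (-3 - 3*3)*(-469) = (-3 - 9)*(-469) = -12*(-469) = 5628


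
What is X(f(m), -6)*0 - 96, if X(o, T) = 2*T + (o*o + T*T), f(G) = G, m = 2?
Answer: -96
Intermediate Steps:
X(o, T) = T**2 + o**2 + 2*T (X(o, T) = 2*T + (o**2 + T**2) = 2*T + (T**2 + o**2) = T**2 + o**2 + 2*T)
X(f(m), -6)*0 - 96 = ((-6)**2 + 2**2 + 2*(-6))*0 - 96 = (36 + 4 - 12)*0 - 96 = 28*0 - 96 = 0 - 96 = -96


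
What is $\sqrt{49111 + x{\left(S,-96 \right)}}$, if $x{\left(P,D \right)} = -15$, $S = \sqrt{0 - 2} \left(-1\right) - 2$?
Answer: $38 \sqrt{34} \approx 221.58$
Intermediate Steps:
$S = -2 - i \sqrt{2}$ ($S = \sqrt{-2} \left(-1\right) - 2 = i \sqrt{2} \left(-1\right) - 2 = - i \sqrt{2} - 2 = -2 - i \sqrt{2} \approx -2.0 - 1.4142 i$)
$\sqrt{49111 + x{\left(S,-96 \right)}} = \sqrt{49111 - 15} = \sqrt{49096} = 38 \sqrt{34}$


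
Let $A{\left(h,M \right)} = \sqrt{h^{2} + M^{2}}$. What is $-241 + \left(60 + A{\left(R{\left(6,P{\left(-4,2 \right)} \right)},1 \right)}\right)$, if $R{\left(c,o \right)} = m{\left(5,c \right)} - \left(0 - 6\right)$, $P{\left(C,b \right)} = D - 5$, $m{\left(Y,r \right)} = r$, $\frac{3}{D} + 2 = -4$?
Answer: $-181 + \sqrt{145} \approx -168.96$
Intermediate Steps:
$D = - \frac{1}{2}$ ($D = \frac{3}{-2 - 4} = \frac{3}{-6} = 3 \left(- \frac{1}{6}\right) = - \frac{1}{2} \approx -0.5$)
$P{\left(C,b \right)} = - \frac{11}{2}$ ($P{\left(C,b \right)} = - \frac{1}{2} - 5 = - \frac{11}{2}$)
$R{\left(c,o \right)} = 6 + c$ ($R{\left(c,o \right)} = c - \left(0 - 6\right) = c - -6 = c + 6 = 6 + c$)
$A{\left(h,M \right)} = \sqrt{M^{2} + h^{2}}$
$-241 + \left(60 + A{\left(R{\left(6,P{\left(-4,2 \right)} \right)},1 \right)}\right) = -241 + \left(60 + \sqrt{1^{2} + \left(6 + 6\right)^{2}}\right) = -241 + \left(60 + \sqrt{1 + 12^{2}}\right) = -241 + \left(60 + \sqrt{1 + 144}\right) = -241 + \left(60 + \sqrt{145}\right) = -181 + \sqrt{145}$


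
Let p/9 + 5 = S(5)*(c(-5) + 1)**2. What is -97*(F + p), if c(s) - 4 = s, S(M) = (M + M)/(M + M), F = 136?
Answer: -8827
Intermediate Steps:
S(M) = 1 (S(M) = (2*M)/((2*M)) = (2*M)*(1/(2*M)) = 1)
c(s) = 4 + s
p = -45 (p = -45 + 9*(1*((4 - 5) + 1)**2) = -45 + 9*(1*(-1 + 1)**2) = -45 + 9*(1*0**2) = -45 + 9*(1*0) = -45 + 9*0 = -45 + 0 = -45)
-97*(F + p) = -97*(136 - 45) = -97*91 = -8827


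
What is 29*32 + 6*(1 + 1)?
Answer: 940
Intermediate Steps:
29*32 + 6*(1 + 1) = 928 + 6*2 = 928 + 12 = 940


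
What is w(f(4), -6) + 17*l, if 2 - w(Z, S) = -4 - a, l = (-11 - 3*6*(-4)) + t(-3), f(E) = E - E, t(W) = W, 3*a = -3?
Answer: 991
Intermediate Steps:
a = -1 (a = (1/3)*(-3) = -1)
f(E) = 0
l = 58 (l = (-11 - 3*6*(-4)) - 3 = (-11 - 18*(-4)) - 3 = (-11 + 72) - 3 = 61 - 3 = 58)
w(Z, S) = 5 (w(Z, S) = 2 - (-4 - 1*(-1)) = 2 - (-4 + 1) = 2 - 1*(-3) = 2 + 3 = 5)
w(f(4), -6) + 17*l = 5 + 17*58 = 5 + 986 = 991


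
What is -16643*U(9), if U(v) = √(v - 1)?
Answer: -33286*√2 ≈ -47074.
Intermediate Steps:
U(v) = √(-1 + v)
-16643*U(9) = -16643*√(-1 + 9) = -33286*√2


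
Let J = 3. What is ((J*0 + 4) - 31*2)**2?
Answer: 3364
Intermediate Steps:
((J*0 + 4) - 31*2)**2 = ((3*0 + 4) - 31*2)**2 = ((0 + 4) - 62)**2 = (4 - 62)**2 = (-58)**2 = 3364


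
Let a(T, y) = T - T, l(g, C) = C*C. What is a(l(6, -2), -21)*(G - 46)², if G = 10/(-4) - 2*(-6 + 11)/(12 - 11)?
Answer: 0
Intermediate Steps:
l(g, C) = C²
a(T, y) = 0
G = -25/2 (G = 10*(-¼) - 2/(1/5) = -5/2 - 2/(1*(⅕)) = -5/2 - 2/⅕ = -5/2 - 2*5 = -5/2 - 10 = -25/2 ≈ -12.500)
a(l(6, -2), -21)*(G - 46)² = 0*(-25/2 - 46)² = 0*(-117/2)² = 0*(13689/4) = 0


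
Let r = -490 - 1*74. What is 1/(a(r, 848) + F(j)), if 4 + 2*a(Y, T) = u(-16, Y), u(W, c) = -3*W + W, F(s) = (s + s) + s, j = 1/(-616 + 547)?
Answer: 23/321 ≈ 0.071651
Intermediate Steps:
r = -564 (r = -490 - 74 = -564)
j = -1/69 (j = 1/(-69) = -1/69 ≈ -0.014493)
F(s) = 3*s (F(s) = 2*s + s = 3*s)
u(W, c) = -2*W
a(Y, T) = 14 (a(Y, T) = -2 + (-2*(-16))/2 = -2 + (1/2)*32 = -2 + 16 = 14)
1/(a(r, 848) + F(j)) = 1/(14 + 3*(-1/69)) = 1/(14 - 1/23) = 1/(321/23) = 23/321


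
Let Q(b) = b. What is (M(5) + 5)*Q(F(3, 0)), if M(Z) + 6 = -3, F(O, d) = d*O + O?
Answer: -12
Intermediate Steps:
F(O, d) = O + O*d (F(O, d) = O*d + O = O + O*d)
M(Z) = -9 (M(Z) = -6 - 3 = -9)
(M(5) + 5)*Q(F(3, 0)) = (-9 + 5)*(3*(1 + 0)) = -12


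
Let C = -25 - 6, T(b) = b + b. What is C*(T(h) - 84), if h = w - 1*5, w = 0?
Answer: 2914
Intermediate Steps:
h = -5 (h = 0 - 1*5 = 0 - 5 = -5)
T(b) = 2*b
C = -31
C*(T(h) - 84) = -31*(2*(-5) - 84) = -31*(-10 - 84) = -31*(-94) = 2914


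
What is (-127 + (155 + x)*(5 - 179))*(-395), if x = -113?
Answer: 2936825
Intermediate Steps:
(-127 + (155 + x)*(5 - 179))*(-395) = (-127 + (155 - 113)*(5 - 179))*(-395) = (-127 + 42*(-174))*(-395) = (-127 - 7308)*(-395) = -7435*(-395) = 2936825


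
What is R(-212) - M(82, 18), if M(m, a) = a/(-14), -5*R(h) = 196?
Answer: -1327/35 ≈ -37.914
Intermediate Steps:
R(h) = -196/5 (R(h) = -⅕*196 = -196/5)
M(m, a) = -a/14 (M(m, a) = a*(-1/14) = -a/14)
R(-212) - M(82, 18) = -196/5 - (-1)*18/14 = -196/5 - 1*(-9/7) = -196/5 + 9/7 = -1327/35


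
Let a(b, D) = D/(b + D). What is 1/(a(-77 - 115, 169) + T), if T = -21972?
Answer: -23/505525 ≈ -4.5497e-5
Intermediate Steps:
a(b, D) = D/(D + b)
1/(a(-77 - 115, 169) + T) = 1/(169/(169 + (-77 - 115)) - 21972) = 1/(169/(169 - 192) - 21972) = 1/(169/(-23) - 21972) = 1/(169*(-1/23) - 21972) = 1/(-169/23 - 21972) = 1/(-505525/23) = -23/505525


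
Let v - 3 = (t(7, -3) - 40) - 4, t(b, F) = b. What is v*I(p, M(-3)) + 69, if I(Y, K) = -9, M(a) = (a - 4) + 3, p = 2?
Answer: 375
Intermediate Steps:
M(a) = -1 + a (M(a) = (-4 + a) + 3 = -1 + a)
v = -34 (v = 3 + ((7 - 40) - 4) = 3 + (-33 - 4) = 3 - 37 = -34)
v*I(p, M(-3)) + 69 = -34*(-9) + 69 = 306 + 69 = 375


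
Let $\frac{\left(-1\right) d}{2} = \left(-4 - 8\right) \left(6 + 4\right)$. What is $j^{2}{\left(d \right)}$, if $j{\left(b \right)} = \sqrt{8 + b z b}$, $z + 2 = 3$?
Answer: $57608$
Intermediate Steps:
$z = 1$ ($z = -2 + 3 = 1$)
$d = 240$ ($d = - 2 \left(-4 - 8\right) \left(6 + 4\right) = - 2 \left(\left(-12\right) 10\right) = \left(-2\right) \left(-120\right) = 240$)
$j{\left(b \right)} = \sqrt{8 + b^{2}}$ ($j{\left(b \right)} = \sqrt{8 + b 1 b} = \sqrt{8 + b b} = \sqrt{8 + b^{2}}$)
$j^{2}{\left(d \right)} = \left(\sqrt{8 + 240^{2}}\right)^{2} = \left(\sqrt{8 + 57600}\right)^{2} = \left(\sqrt{57608}\right)^{2} = \left(2 \sqrt{14402}\right)^{2} = 57608$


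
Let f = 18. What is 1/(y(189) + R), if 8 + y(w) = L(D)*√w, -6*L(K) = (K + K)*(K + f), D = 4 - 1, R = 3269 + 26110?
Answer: 29371/862572292 + 63*√21/862572292 ≈ 3.4385e-5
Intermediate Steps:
R = 29379
D = 3
L(K) = -K*(18 + K)/3 (L(K) = -(K + K)*(K + 18)/6 = -2*K*(18 + K)/6 = -K*(18 + K)/3)
y(w) = -8 - 21*√w (y(w) = -8 + (-⅓*3*(18 + 3))*√w = -8 + (-⅓*3*21)*√w = -8 - 21*√w)
1/(y(189) + R) = 1/((-8 - 63*√21) + 29379) = 1/(29371 - 63*√21)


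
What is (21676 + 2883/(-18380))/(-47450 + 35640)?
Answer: -398401997/217067800 ≈ -1.8354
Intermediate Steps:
(21676 + 2883/(-18380))/(-47450 + 35640) = (21676 + 2883*(-1/18380))/(-11810) = (21676 - 2883/18380)*(-1/11810) = (398401997/18380)*(-1/11810) = -398401997/217067800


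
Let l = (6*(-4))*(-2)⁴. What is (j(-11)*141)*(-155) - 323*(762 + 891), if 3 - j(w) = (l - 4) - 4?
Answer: -9166644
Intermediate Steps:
l = -384 (l = -24*16 = -384)
j(w) = 395 (j(w) = 3 - ((-384 - 4) - 4) = 3 - (-388 - 4) = 3 - 1*(-392) = 3 + 392 = 395)
(j(-11)*141)*(-155) - 323*(762 + 891) = (395*141)*(-155) - 323*(762 + 891) = 55695*(-155) - 323*1653 = -8632725 - 533919 = -9166644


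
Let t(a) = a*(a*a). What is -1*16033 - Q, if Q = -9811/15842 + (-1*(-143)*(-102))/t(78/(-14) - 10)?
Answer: -328997165683591/20515849418 ≈ -16036.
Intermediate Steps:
t(a) = a³ (t(a) = a*a² = a³)
Q = 66551964797/20515849418 (Q = -9811/15842 + (-1*(-143)*(-102))/((78/(-14) - 10)³) = -9811*1/15842 + (143*(-102))/((78*(-1/14) - 10)³) = -9811/15842 - 14586/(-39/7 - 10)³ = -9811/15842 - 14586/((-109/7)³) = -9811/15842 - 14586/(-1295029/343) = -9811/15842 - 14586*(-343/1295029) = -9811/15842 + 5002998/1295029 = 66551964797/20515849418 ≈ 3.2439)
-1*16033 - Q = -1*16033 - 1*66551964797/20515849418 = -16033 - 66551964797/20515849418 = -328997165683591/20515849418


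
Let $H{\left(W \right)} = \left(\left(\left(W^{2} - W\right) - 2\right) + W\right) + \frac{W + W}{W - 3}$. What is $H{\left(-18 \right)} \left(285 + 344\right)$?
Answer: $\frac{1425314}{7} \approx 2.0362 \cdot 10^{5}$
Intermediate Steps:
$H{\left(W \right)} = -2 + W^{2} + \frac{2 W}{-3 + W}$ ($H{\left(W \right)} = \left(\left(-2 + W^{2} - W\right) + W\right) + \frac{2 W}{-3 + W} = \left(-2 + W^{2}\right) + \frac{2 W}{-3 + W} = -2 + W^{2} + \frac{2 W}{-3 + W}$)
$H{\left(-18 \right)} \left(285 + 344\right) = \frac{6 + \left(-18\right)^{3} - 3 \left(-18\right)^{2}}{-3 - 18} \left(285 + 344\right) = \frac{6 - 5832 - 972}{-21} \cdot 629 = - \frac{6 - 5832 - 972}{21} \cdot 629 = \left(- \frac{1}{21}\right) \left(-6798\right) 629 = \frac{2266}{7} \cdot 629 = \frac{1425314}{7}$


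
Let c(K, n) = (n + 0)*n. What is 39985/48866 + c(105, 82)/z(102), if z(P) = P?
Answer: 166326727/2492166 ≈ 66.740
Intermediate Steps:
c(K, n) = n² (c(K, n) = n*n = n²)
39985/48866 + c(105, 82)/z(102) = 39985/48866 + 82²/102 = 39985*(1/48866) + 6724*(1/102) = 39985/48866 + 3362/51 = 166326727/2492166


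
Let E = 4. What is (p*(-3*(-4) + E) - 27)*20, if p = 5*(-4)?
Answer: -6940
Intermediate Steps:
p = -20
(p*(-3*(-4) + E) - 27)*20 = (-20*(-3*(-4) + 4) - 27)*20 = (-20*(12 + 4) - 27)*20 = (-20*16 - 27)*20 = (-320 - 27)*20 = -347*20 = -6940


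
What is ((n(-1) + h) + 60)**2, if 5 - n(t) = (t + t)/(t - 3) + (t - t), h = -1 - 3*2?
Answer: 13225/4 ≈ 3306.3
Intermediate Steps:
h = -7 (h = -1 - 6 = -7)
n(t) = 5 - 2*t/(-3 + t) (n(t) = 5 - ((t + t)/(t - 3) + (t - t)) = 5 - ((2*t)/(-3 + t) + 0) = 5 - (2*t/(-3 + t) + 0) = 5 - 2*t/(-3 + t))
((n(-1) + h) + 60)**2 = ((3*(-5 - 1)/(-3 - 1) - 7) + 60)**2 = ((3*(-6)/(-4) - 7) + 60)**2 = ((3*(-1/4)*(-6) - 7) + 60)**2 = ((9/2 - 7) + 60)**2 = (-5/2 + 60)**2 = (115/2)**2 = 13225/4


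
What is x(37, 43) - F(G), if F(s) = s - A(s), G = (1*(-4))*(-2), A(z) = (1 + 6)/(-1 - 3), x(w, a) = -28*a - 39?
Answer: -5011/4 ≈ -1252.8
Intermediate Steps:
x(w, a) = -39 - 28*a
A(z) = -7/4 (A(z) = 7/(-4) = 7*(-1/4) = -7/4)
G = 8 (G = -4*(-2) = 8)
F(s) = 7/4 + s (F(s) = s - 1*(-7/4) = s + 7/4 = 7/4 + s)
x(37, 43) - F(G) = (-39 - 28*43) - (7/4 + 8) = (-39 - 1204) - 1*39/4 = -1243 - 39/4 = -5011/4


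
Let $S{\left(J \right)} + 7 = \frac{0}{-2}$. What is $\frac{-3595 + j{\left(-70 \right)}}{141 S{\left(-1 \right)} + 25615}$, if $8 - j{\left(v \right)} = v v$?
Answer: $- \frac{8487}{24628} \approx -0.34461$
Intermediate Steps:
$S{\left(J \right)} = -7$ ($S{\left(J \right)} = -7 + \frac{0}{-2} = -7 + 0 \left(- \frac{1}{2}\right) = -7 + 0 = -7$)
$j{\left(v \right)} = 8 - v^{2}$ ($j{\left(v \right)} = 8 - v v = 8 - v^{2}$)
$\frac{-3595 + j{\left(-70 \right)}}{141 S{\left(-1 \right)} + 25615} = \frac{-3595 + \left(8 - \left(-70\right)^{2}\right)}{141 \left(-7\right) + 25615} = \frac{-3595 + \left(8 - 4900\right)}{-987 + 25615} = \frac{-3595 + \left(8 - 4900\right)}{24628} = \left(-3595 - 4892\right) \frac{1}{24628} = \left(-8487\right) \frac{1}{24628} = - \frac{8487}{24628}$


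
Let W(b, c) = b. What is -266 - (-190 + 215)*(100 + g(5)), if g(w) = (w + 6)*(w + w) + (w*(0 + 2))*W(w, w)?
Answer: -6766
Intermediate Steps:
g(w) = 2*w**2 + 2*w*(6 + w) (g(w) = (w + 6)*(w + w) + (w*(0 + 2))*w = (6 + w)*(2*w) + (w*2)*w = 2*w*(6 + w) + (2*w)*w = 2*w*(6 + w) + 2*w**2 = 2*w**2 + 2*w*(6 + w))
-266 - (-190 + 215)*(100 + g(5)) = -266 - (-190 + 215)*(100 + 4*5*(3 + 5)) = -266 - 25*(100 + 4*5*8) = -266 - 25*(100 + 160) = -266 - 25*260 = -266 - 1*6500 = -266 - 6500 = -6766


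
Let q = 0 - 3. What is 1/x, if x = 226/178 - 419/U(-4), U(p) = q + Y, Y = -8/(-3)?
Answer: 89/111986 ≈ 0.00079474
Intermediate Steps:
q = -3
Y = 8/3 (Y = -8*(-1/3) = 8/3 ≈ 2.6667)
U(p) = -1/3 (U(p) = -3 + 8/3 = -1/3)
x = 111986/89 (x = 226/178 - 419/(-1/3) = 226*(1/178) - 419*(-3) = 113/89 + 1257 = 111986/89 ≈ 1258.3)
1/x = 1/(111986/89) = 89/111986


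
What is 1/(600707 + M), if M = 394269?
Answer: 1/994976 ≈ 1.0050e-6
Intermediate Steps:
1/(600707 + M) = 1/(600707 + 394269) = 1/994976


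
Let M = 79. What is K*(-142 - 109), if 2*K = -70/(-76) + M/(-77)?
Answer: 77057/5852 ≈ 13.168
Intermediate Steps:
K = -307/5852 (K = (-70/(-76) + 79/(-77))/2 = (-70*(-1/76) + 79*(-1/77))/2 = (35/38 - 79/77)/2 = (½)*(-307/2926) = -307/5852 ≈ -0.052461)
K*(-142 - 109) = -307*(-142 - 109)/5852 = -307/5852*(-251) = 77057/5852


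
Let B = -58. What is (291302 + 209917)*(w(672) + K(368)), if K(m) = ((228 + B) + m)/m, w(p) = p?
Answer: 62109554823/184 ≈ 3.3755e+8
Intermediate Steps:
K(m) = (170 + m)/m (K(m) = ((228 - 58) + m)/m = (170 + m)/m)
(291302 + 209917)*(w(672) + K(368)) = (291302 + 209917)*(672 + (170 + 368)/368) = 501219*(672 + (1/368)*538) = 501219*(672 + 269/184) = 501219*(123917/184) = 62109554823/184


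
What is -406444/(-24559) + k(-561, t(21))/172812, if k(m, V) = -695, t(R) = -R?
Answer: 70221332023/4244089908 ≈ 16.546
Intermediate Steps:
-406444/(-24559) + k(-561, t(21))/172812 = -406444/(-24559) - 695/172812 = -406444*(-1/24559) - 695*1/172812 = 406444/24559 - 695/172812 = 70221332023/4244089908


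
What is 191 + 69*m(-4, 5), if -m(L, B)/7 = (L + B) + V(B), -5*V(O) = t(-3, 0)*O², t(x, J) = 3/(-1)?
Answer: -7537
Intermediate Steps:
t(x, J) = -3 (t(x, J) = 3*(-1) = -3)
V(O) = 3*O²/5 (V(O) = -(-3)*O²/5 = 3*O²/5)
m(L, B) = -7*B - 7*L - 21*B²/5 (m(L, B) = -7*((L + B) + 3*B²/5) = -7*((B + L) + 3*B²/5) = -7*(B + L + 3*B²/5) = -7*B - 7*L - 21*B²/5)
191 + 69*m(-4, 5) = 191 + 69*(-7*5 - 7*(-4) - 21/5*5²) = 191 + 69*(-35 + 28 - 21/5*25) = 191 + 69*(-35 + 28 - 105) = 191 + 69*(-112) = 191 - 7728 = -7537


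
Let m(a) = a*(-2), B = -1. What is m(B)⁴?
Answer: 16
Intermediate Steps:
m(a) = -2*a
m(B)⁴ = (-2*(-1))⁴ = 2⁴ = 16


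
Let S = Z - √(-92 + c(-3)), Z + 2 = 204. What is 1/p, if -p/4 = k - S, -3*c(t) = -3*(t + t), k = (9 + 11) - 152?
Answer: 167/223308 + 7*I*√2/446616 ≈ 0.00074785 + 2.2166e-5*I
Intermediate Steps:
k = -132 (k = 20 - 152 = -132)
c(t) = 2*t (c(t) = -(-1)*(t + t) = -(-1)*2*t = -(-2)*t = 2*t)
Z = 202 (Z = -2 + 204 = 202)
S = 202 - 7*I*√2 (S = 202 - √(-92 + 2*(-3)) = 202 - √(-92 - 6) = 202 - √(-98) = 202 - 7*I*√2 ≈ 202.0 - 9.8995*I)
p = 1336 - 28*I*√2 (p = -4*(-132 - (202 - 7*I*√2)) = -4*(-132 + (-202 + 7*I*√2)) = -4*(-334 + 7*I*√2) = 1336 - 28*I*√2 ≈ 1336.0 - 39.598*I)
1/p = 1/(1336 - 28*I*√2)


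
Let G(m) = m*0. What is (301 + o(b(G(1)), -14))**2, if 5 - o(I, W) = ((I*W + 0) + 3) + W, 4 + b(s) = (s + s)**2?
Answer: 68121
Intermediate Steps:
G(m) = 0
b(s) = -4 + 4*s**2 (b(s) = -4 + (s + s)**2 = -4 + (2*s)**2 = -4 + 4*s**2)
o(I, W) = 2 - W - I*W (o(I, W) = 5 - (((I*W + 0) + 3) + W) = 5 - ((I*W + 3) + W) = 5 - ((3 + I*W) + W) = 5 - (3 + W + I*W) = 5 + (-3 - W - I*W) = 2 - W - I*W)
(301 + o(b(G(1)), -14))**2 = (301 + (2 - 1*(-14) - 1*(-4 + 4*0**2)*(-14)))**2 = (301 + (2 + 14 - 1*(-4 + 4*0)*(-14)))**2 = (301 + (2 + 14 - 1*(-4 + 0)*(-14)))**2 = (301 + (2 + 14 - 1*(-4)*(-14)))**2 = (301 + (2 + 14 - 56))**2 = (301 - 40)**2 = 261**2 = 68121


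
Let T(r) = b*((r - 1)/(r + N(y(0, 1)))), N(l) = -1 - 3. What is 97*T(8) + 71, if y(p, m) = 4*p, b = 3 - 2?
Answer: 963/4 ≈ 240.75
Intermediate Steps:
b = 1
N(l) = -4
T(r) = (-1 + r)/(-4 + r) (T(r) = 1*((r - 1)/(r - 4)) = 1*((-1 + r)/(-4 + r)) = (-1 + r)/(-4 + r))
97*T(8) + 71 = 97*((-1 + 8)/(-4 + 8)) + 71 = 97*(7/4) + 71 = 679/4 + 71 = 963/4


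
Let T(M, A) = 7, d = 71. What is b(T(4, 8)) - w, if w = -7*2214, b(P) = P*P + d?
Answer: 15618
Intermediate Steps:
b(P) = 71 + P**2 (b(P) = P*P + 71 = P**2 + 71 = 71 + P**2)
w = -15498
b(T(4, 8)) - w = (71 + 7**2) - 1*(-15498) = (71 + 49) + 15498 = 120 + 15498 = 15618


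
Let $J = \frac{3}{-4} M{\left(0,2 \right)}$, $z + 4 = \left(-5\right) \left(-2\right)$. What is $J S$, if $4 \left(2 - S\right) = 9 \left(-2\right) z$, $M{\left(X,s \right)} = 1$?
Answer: $- \frac{87}{4} \approx -21.75$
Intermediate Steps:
$z = 6$ ($z = -4 - -10 = -4 + 10 = 6$)
$S = 29$ ($S = 2 - \frac{9 \left(-2\right) 6}{4} = 2 - \frac{\left(-18\right) 6}{4} = 2 - -27 = 2 + 27 = 29$)
$J = - \frac{3}{4}$ ($J = \frac{3}{-4} \cdot 1 = 3 \left(- \frac{1}{4}\right) 1 = \left(- \frac{3}{4}\right) 1 = - \frac{3}{4} \approx -0.75$)
$J S = \left(- \frac{3}{4}\right) 29 = - \frac{87}{4}$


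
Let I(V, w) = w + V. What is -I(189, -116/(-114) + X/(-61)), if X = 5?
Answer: -660406/3477 ≈ -189.94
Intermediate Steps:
I(V, w) = V + w
-I(189, -116/(-114) + X/(-61)) = -(189 + (-116/(-114) + 5/(-61))) = -(189 + (-116*(-1/114) + 5*(-1/61))) = -(189 + (58/57 - 5/61)) = -(189 + 3253/3477) = -1*660406/3477 = -660406/3477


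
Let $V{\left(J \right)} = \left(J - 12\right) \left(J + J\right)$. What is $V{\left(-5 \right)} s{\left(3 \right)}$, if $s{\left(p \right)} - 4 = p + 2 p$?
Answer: $2210$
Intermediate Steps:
$V{\left(J \right)} = 2 J \left(-12 + J\right)$ ($V{\left(J \right)} = \left(-12 + J\right) 2 J = 2 J \left(-12 + J\right)$)
$s{\left(p \right)} = 4 + 3 p$ ($s{\left(p \right)} = 4 + \left(p + 2 p\right) = 4 + 3 p$)
$V{\left(-5 \right)} s{\left(3 \right)} = 2 \left(-5\right) \left(-12 - 5\right) \left(4 + 3 \cdot 3\right) = 2 \left(-5\right) \left(-17\right) \left(4 + 9\right) = 170 \cdot 13 = 2210$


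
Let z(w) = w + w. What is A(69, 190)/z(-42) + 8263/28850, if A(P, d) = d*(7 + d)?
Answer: -134895176/302925 ≈ -445.31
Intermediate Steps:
z(w) = 2*w
A(69, 190)/z(-42) + 8263/28850 = (190*(7 + 190))/((2*(-42))) + 8263/28850 = (190*197)/(-84) + 8263*(1/28850) = 37430*(-1/84) + 8263/28850 = -18715/42 + 8263/28850 = -134895176/302925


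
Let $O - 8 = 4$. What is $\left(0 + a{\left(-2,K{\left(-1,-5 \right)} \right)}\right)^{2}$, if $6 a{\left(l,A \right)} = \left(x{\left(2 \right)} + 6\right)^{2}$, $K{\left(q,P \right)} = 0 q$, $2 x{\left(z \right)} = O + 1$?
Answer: $\frac{390625}{576} \approx 678.17$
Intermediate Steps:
$O = 12$ ($O = 8 + 4 = 12$)
$x{\left(z \right)} = \frac{13}{2}$ ($x{\left(z \right)} = \frac{12 + 1}{2} = \frac{1}{2} \cdot 13 = \frac{13}{2}$)
$K{\left(q,P \right)} = 0$
$a{\left(l,A \right)} = \frac{625}{24}$ ($a{\left(l,A \right)} = \frac{\left(\frac{13}{2} + 6\right)^{2}}{6} = \frac{\left(\frac{25}{2}\right)^{2}}{6} = \frac{1}{6} \cdot \frac{625}{4} = \frac{625}{24}$)
$\left(0 + a{\left(-2,K{\left(-1,-5 \right)} \right)}\right)^{2} = \left(0 + \frac{625}{24}\right)^{2} = \left(\frac{625}{24}\right)^{2} = \frac{390625}{576}$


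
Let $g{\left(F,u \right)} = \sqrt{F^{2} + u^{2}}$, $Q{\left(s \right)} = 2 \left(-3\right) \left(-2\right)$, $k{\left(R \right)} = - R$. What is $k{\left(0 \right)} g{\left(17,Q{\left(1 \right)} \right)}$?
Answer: $0$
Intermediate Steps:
$Q{\left(s \right)} = 12$ ($Q{\left(s \right)} = \left(-6\right) \left(-2\right) = 12$)
$k{\left(0 \right)} g{\left(17,Q{\left(1 \right)} \right)} = \left(-1\right) 0 \sqrt{17^{2} + 12^{2}} = 0 \sqrt{289 + 144} = 0 \sqrt{433} = 0$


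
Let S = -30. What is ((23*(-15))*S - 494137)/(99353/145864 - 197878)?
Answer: 70567106968/28863177239 ≈ 2.4449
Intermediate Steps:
((23*(-15))*S - 494137)/(99353/145864 - 197878) = ((23*(-15))*(-30) - 494137)/(99353/145864 - 197878) = (-345*(-30) - 494137)/(99353*(1/145864) - 197878) = (10350 - 494137)/(99353/145864 - 197878) = -483787/(-28863177239/145864) = -483787*(-145864/28863177239) = 70567106968/28863177239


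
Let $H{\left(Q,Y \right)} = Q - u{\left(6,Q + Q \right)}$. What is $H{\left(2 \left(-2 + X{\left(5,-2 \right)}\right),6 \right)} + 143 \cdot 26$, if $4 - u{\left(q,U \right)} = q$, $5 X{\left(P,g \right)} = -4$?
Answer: $\frac{18572}{5} \approx 3714.4$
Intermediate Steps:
$X{\left(P,g \right)} = - \frac{4}{5}$ ($X{\left(P,g \right)} = \frac{1}{5} \left(-4\right) = - \frac{4}{5}$)
$u{\left(q,U \right)} = 4 - q$
$H{\left(Q,Y \right)} = 2 + Q$ ($H{\left(Q,Y \right)} = Q - \left(4 - 6\right) = Q - -2 = Q + 2 = 2 + Q$)
$H{\left(2 \left(-2 + X{\left(5,-2 \right)}\right),6 \right)} + 143 \cdot 26 = \left(2 + 2 \left(-2 - \frac{4}{5}\right)\right) + 143 \cdot 26 = \left(2 + 2 \left(- \frac{14}{5}\right)\right) + 3718 = \left(2 - \frac{28}{5}\right) + 3718 = - \frac{18}{5} + 3718 = \frac{18572}{5}$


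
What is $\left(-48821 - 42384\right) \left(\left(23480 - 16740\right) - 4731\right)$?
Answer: $-183230845$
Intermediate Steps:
$\left(-48821 - 42384\right) \left(\left(23480 - 16740\right) - 4731\right) = - 91205 \left(\left(23480 - 16740\right) - 4731\right) = - 91205 \left(6740 - 4731\right) = \left(-91205\right) 2009 = -183230845$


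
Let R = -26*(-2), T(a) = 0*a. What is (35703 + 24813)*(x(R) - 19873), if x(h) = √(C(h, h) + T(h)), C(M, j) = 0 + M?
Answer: -1202634468 + 121032*√13 ≈ -1.2022e+9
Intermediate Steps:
T(a) = 0
R = 52
C(M, j) = M
x(h) = √h (x(h) = √(h + 0) = √h)
(35703 + 24813)*(x(R) - 19873) = (35703 + 24813)*(√52 - 19873) = 60516*(2*√13 - 19873) = 60516*(-19873 + 2*√13) = -1202634468 + 121032*√13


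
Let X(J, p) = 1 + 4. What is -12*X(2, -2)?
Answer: -60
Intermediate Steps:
X(J, p) = 5
-12*X(2, -2) = -12*5 = -60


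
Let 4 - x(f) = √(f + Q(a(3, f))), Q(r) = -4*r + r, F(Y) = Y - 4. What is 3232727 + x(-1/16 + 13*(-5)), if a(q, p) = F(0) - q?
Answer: 3232731 - I*√705/4 ≈ 3.2327e+6 - 6.638*I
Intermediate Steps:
F(Y) = -4 + Y
a(q, p) = -4 - q (a(q, p) = (-4 + 0) - q = -4 - q)
Q(r) = -3*r
x(f) = 4 - √(21 + f) (x(f) = 4 - √(f - 3*(-4 - 1*3)) = 4 - √(f - 3*(-4 - 3)) = 4 - √(f - 3*(-7)) = 4 - √(f + 21) = 4 - √(21 + f))
3232727 + x(-1/16 + 13*(-5)) = 3232727 + (4 - √(21 + (-1/16 + 13*(-5)))) = 3232727 + (4 - √(21 + (-1*1/16 - 65))) = 3232727 + (4 - √(21 + (-1/16 - 65))) = 3232727 + (4 - √(21 - 1041/16)) = 3232727 + (4 - √(-705/16)) = 3232727 + (4 - I*√705/4) = 3232731 - I*√705/4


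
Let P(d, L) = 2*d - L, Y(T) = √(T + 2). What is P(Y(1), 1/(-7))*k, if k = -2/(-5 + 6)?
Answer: -2/7 - 4*√3 ≈ -7.2139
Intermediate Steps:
Y(T) = √(2 + T)
P(d, L) = -L + 2*d
k = -2 (k = -2/1 = -2*1 = -2)
P(Y(1), 1/(-7))*k = (-1/(-7) + 2*√(2 + 1))*(-2) = (-1*(-⅐) + 2*√3)*(-2) = (⅐ + 2*√3)*(-2) = -2/7 - 4*√3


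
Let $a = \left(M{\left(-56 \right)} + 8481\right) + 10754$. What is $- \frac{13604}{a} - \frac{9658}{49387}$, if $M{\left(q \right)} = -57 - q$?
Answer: $- \frac{428811360}{474954779} \approx -0.90285$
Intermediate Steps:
$a = 19234$ ($a = \left(\left(-57 - -56\right) + 8481\right) + 10754 = \left(\left(-57 + 56\right) + 8481\right) + 10754 = \left(-1 + 8481\right) + 10754 = 8480 + 10754 = 19234$)
$- \frac{13604}{a} - \frac{9658}{49387} = - \frac{13604}{19234} - \frac{9658}{49387} = \left(-13604\right) \frac{1}{19234} - \frac{9658}{49387} = - \frac{6802}{9617} - \frac{9658}{49387} = - \frac{428811360}{474954779}$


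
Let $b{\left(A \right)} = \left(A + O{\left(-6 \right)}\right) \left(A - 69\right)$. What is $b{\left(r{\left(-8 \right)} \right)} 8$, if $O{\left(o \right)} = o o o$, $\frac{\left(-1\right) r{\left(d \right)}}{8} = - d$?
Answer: $297920$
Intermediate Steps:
$r{\left(d \right)} = 8 d$ ($r{\left(d \right)} = - 8 \left(- d\right) = 8 d$)
$O{\left(o \right)} = o^{3}$ ($O{\left(o \right)} = o^{2} o = o^{3}$)
$b{\left(A \right)} = \left(-216 + A\right) \left(-69 + A\right)$ ($b{\left(A \right)} = \left(A + \left(-6\right)^{3}\right) \left(A - 69\right) = \left(A - 216\right) \left(-69 + A\right) = \left(-216 + A\right) \left(-69 + A\right)$)
$b{\left(r{\left(-8 \right)} \right)} 8 = \left(14904 + \left(8 \left(-8\right)\right)^{2} - 285 \cdot 8 \left(-8\right)\right) 8 = \left(14904 + \left(-64\right)^{2} - -18240\right) 8 = \left(14904 + 4096 + 18240\right) 8 = 37240 \cdot 8 = 297920$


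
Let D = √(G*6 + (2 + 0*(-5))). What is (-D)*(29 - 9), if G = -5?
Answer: -40*I*√7 ≈ -105.83*I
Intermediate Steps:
D = 2*I*√7 (D = √(-5*6 + (2 + 0*(-5))) = √(-30 + (2 + 0)) = √(-30 + 2) = √(-28) = 2*I*√7 ≈ 5.2915*I)
(-D)*(29 - 9) = (-2*I*√7)*(29 - 9) = -2*I*√7*20 = -40*I*√7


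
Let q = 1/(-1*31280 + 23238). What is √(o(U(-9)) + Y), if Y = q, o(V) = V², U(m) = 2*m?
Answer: √20954291494/8042 ≈ 18.000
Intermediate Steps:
q = -1/8042 (q = 1/(-31280 + 23238) = 1/(-8042) = -1/8042 ≈ -0.00012435)
Y = -1/8042 ≈ -0.00012435
√(o(U(-9)) + Y) = √((2*(-9))² - 1/8042) = √((-18)² - 1/8042) = √(324 - 1/8042) = √(2605607/8042) = √20954291494/8042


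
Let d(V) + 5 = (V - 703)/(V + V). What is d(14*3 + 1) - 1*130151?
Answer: -5597038/43 ≈ -1.3016e+5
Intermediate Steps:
d(V) = -5 + (-703 + V)/(2*V) (d(V) = -5 + (V - 703)/(V + V) = -5 + (-703 + V)/((2*V)) = -5 + (-703 + V)*(1/(2*V)) = -5 + (-703 + V)/(2*V))
d(14*3 + 1) - 1*130151 = (-703 - 9*(14*3 + 1))/(2*(14*3 + 1)) - 1*130151 = (-703 - 9*(42 + 1))/(2*(42 + 1)) - 130151 = (½)*(-703 - 9*43)/43 - 130151 = (½)*(1/43)*(-703 - 387) - 130151 = (½)*(1/43)*(-1090) - 130151 = -545/43 - 130151 = -5597038/43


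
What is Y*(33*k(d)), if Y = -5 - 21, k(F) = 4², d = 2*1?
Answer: -13728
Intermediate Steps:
d = 2
k(F) = 16
Y = -26
Y*(33*k(d)) = -858*16 = -26*528 = -13728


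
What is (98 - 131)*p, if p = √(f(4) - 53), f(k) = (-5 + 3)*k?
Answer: -33*I*√61 ≈ -257.74*I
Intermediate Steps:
f(k) = -2*k
p = I*√61 (p = √(-2*4 - 53) = √(-8 - 53) = √(-61) = I*√61 ≈ 7.8102*I)
(98 - 131)*p = (98 - 131)*(I*√61) = -33*I*√61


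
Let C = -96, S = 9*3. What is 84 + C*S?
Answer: -2508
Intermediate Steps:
S = 27
84 + C*S = 84 - 96*27 = 84 - 2592 = -2508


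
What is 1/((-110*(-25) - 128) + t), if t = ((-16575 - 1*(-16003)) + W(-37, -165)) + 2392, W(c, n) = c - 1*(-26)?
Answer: 1/4431 ≈ 0.00022568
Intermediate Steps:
W(c, n) = 26 + c (W(c, n) = c + 26 = 26 + c)
t = 1809 (t = ((-16575 - 1*(-16003)) + (26 - 37)) + 2392 = ((-16575 + 16003) - 11) + 2392 = (-572 - 11) + 2392 = -583 + 2392 = 1809)
1/((-110*(-25) - 128) + t) = 1/((-110*(-25) - 128) + 1809) = 1/((2750 - 128) + 1809) = 1/(2622 + 1809) = 1/4431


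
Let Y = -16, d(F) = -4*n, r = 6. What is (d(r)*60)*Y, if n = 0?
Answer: 0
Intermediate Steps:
d(F) = 0 (d(F) = -4*0 = 0)
(d(r)*60)*Y = (0*60)*(-16) = 0*(-16) = 0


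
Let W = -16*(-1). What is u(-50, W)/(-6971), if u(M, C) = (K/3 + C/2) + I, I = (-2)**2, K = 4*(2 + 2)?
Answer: -52/20913 ≈ -0.0024865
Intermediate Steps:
K = 16 (K = 4*4 = 16)
I = 4
W = 16
u(M, C) = 28/3 + C/2 (u(M, C) = (16/3 + C/2) + 4 = 28/3 + C/2)
u(-50, W)/(-6971) = (28/3 + (1/2)*16)/(-6971) = (28/3 + 8)*(-1/6971) = (52/3)*(-1/6971) = -52/20913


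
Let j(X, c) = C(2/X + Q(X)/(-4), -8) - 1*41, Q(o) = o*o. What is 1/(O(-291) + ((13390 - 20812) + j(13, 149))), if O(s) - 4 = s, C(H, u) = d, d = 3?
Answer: -1/7747 ≈ -0.00012908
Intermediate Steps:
Q(o) = o**2
C(H, u) = 3
j(X, c) = -38 (j(X, c) = 3 - 1*41 = 3 - 41 = -38)
O(s) = 4 + s
1/(O(-291) + ((13390 - 20812) + j(13, 149))) = 1/((4 - 291) + ((13390 - 20812) - 38)) = 1/(-287 + (-7422 - 38)) = 1/(-287 - 7460) = 1/(-7747) = -1/7747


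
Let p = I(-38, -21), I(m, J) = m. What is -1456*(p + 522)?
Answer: -704704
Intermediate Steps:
p = -38
-1456*(p + 522) = -1456*(-38 + 522) = -1456*484 = -704704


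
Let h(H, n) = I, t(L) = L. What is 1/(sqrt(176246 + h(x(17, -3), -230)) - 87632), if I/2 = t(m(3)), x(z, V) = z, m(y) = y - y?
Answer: -43816/3839595589 - sqrt(176246)/7679191178 ≈ -1.1466e-5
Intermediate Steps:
m(y) = 0
I = 0 (I = 2*0 = 0)
h(H, n) = 0
1/(sqrt(176246 + h(x(17, -3), -230)) - 87632) = 1/(sqrt(176246 + 0) - 87632) = 1/(sqrt(176246) - 87632) = 1/(-87632 + sqrt(176246))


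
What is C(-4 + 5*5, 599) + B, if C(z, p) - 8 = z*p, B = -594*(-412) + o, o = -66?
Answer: 257249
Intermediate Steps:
B = 244662 (B = -594*(-412) - 66 = 244728 - 66 = 244662)
C(z, p) = 8 + p*z (C(z, p) = 8 + z*p = 8 + p*z)
C(-4 + 5*5, 599) + B = (8 + 599*(-4 + 5*5)) + 244662 = (8 + 599*(-4 + 25)) + 244662 = (8 + 599*21) + 244662 = (8 + 12579) + 244662 = 12587 + 244662 = 257249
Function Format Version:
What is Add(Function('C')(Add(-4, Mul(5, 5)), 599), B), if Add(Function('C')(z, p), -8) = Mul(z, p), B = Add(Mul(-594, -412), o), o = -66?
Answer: 257249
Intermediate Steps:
B = 244662 (B = Add(Mul(-594, -412), -66) = Add(244728, -66) = 244662)
Function('C')(z, p) = Add(8, Mul(p, z)) (Function('C')(z, p) = Add(8, Mul(z, p)) = Add(8, Mul(p, z)))
Add(Function('C')(Add(-4, Mul(5, 5)), 599), B) = Add(Add(8, Mul(599, Add(-4, Mul(5, 5)))), 244662) = Add(Add(8, Mul(599, Add(-4, 25))), 244662) = Add(Add(8, Mul(599, 21)), 244662) = Add(Add(8, 12579), 244662) = Add(12587, 244662) = 257249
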